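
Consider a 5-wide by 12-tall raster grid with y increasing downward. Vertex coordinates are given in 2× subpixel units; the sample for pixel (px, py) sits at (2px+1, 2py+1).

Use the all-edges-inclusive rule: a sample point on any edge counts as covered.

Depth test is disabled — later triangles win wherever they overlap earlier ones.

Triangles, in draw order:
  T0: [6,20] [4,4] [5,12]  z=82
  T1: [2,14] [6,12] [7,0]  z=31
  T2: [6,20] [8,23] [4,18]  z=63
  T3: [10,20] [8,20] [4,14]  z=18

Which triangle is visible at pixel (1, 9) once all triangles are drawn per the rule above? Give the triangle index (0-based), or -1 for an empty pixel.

T0:
  degenerate (2·area = 0) — covers nothing
T1:
  2·area = 46  (B↔C swapped to make it positive)
  edge (2, 14)→(7, 0): d=(5,-14) inclusive
  edge (7, 0)→(6, 12): d=(-1,12) inclusive
  edge (6, 12)→(2, 14): d=(-4,2) inclusive
    (2,3)@(5, 7): e=[7,17,22] → X
    (3,3)@(7, 7): e=[35,-7,18] → .
    (2,4)@(5, 9): e=[17,15,14] → X
    (3,4)@(7, 9): e=[45,-9,10] → .
    (2,5)@(5, 11): e=[27,13,6] → X
    (3,5)@(7, 11): e=[55,-11,2] → .
    (1,6)@(3, 13): e=[9,35,2] → X
    (2,6)@(5, 13): e=[37,11,-2] → .
    (1,7)@(3, 15): e=[19,33,-6] → .
  covered (4 px):
    . . . . .
    . . . . .
    . . . . .
    . . X . .
    . . X . .
    . . X . .
    . X . . .
    . . . . .
    . . . . .
    . . . . .
    . . . . .
    . . . . .
T2:
  2·area = 2
  edge (6, 20)→(8, 23): d=(2,3) inclusive
  edge (8, 23)→(4, 18): d=(-4,-5) inclusive
  edge (4, 18)→(6, 20): d=(2,2) inclusive
    (0,7)@(1, 15): e=[5,-3,0] → .  [on edge]
    (1,8)@(3, 17): e=[3,-1,0] → .  [on edge]
    (2,9)@(5, 19): e=[1,1,0] → X  [on edge]
    (3,9)@(7, 19): e=[-5,11,-4] → .
    (2,10)@(5, 21): e=[5,-7,4] → .
    (3,10)@(7, 21): e=[-1,3,0] → .  [on edge]
    (4,11)@(9, 23): e=[-3,5,0] → .  [on edge]
  covered (1 px):
    . . . . .
    . . . . .
    . . . . .
    . . . . .
    . . . . .
    . . . . .
    . . . . .
    . . . . .
    . . . . .
    . . X . .
    . . . . .
    . . . . .
T3:
  2·area = 12
  edge (10, 20)→(8, 20): d=(-2,0) inclusive
  edge (8, 20)→(4, 14): d=(-4,-6) inclusive
  edge (4, 14)→(10, 20): d=(6,6) inclusive
    (0,5)@(1, 11): e=[18,-6,0] → .  [on edge]
    (1,6)@(3, 13): e=[14,-2,0] → .  [on edge]
    (2,7)@(5, 15): e=[10,2,0] → X  [on edge]
    (3,7)@(7, 15): e=[10,14,-12] → .
    (2,8)@(5, 17): e=[6,-6,12] → .
    (3,8)@(7, 17): e=[6,6,0] → X  [on edge]
    (4,8)@(9, 17): e=[6,18,-12] → .
    (3,9)@(7, 19): e=[2,-2,12] → .
    (4,9)@(9, 19): e=[2,10,0] → X  [on edge]
    (4,10)@(9, 21): e=[-2,2,12] → .
  covered (3 px):
    . . . . .
    . . . . .
    . . . . .
    . . . . .
    . . . . .
    . . . . .
    . . . . .
    . . X . .
    . . . X .
    . . . . X
    . . . . .
    . . . . .

Z-buffer (winner per pixel, '.' = empty):
  . . . . .
  . . . . .
  . . . . .
  . . 1 . .
  . . 1 . .
  . . 1 . .
  . 1 . . .
  . . 3 . .
  . . . 3 .
  . . 2 . 3
  . . . . .
  . . . . .

Result: -1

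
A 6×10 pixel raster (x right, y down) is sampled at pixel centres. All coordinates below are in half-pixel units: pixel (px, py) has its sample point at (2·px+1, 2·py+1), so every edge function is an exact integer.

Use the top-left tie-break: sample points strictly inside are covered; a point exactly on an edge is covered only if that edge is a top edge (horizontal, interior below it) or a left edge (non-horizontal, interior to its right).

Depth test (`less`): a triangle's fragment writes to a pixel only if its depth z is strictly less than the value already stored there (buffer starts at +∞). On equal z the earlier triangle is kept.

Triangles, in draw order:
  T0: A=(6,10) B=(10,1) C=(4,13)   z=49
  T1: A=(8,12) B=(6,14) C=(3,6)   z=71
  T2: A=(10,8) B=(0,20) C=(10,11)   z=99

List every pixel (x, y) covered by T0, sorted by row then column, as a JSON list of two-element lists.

T0:
  2·area = 6  (B↔C swapped to make it positive)
  edge (6, 10)→(4, 13): d=(-2,3) right/bottom  bias=-1
  edge (4, 13)→(10, 1): d=(6,-12) top-left  bias=+0
  edge (10, 1)→(6, 10): d=(-4,9) right/bottom  bias=-1
    (4,1)@(9, 3): e=[5,0,1] → #  [on edge]
    (5,1)@(11, 3): e=[-1,24,-17] → ·
    (4,2)@(9, 5): e=[1,12,-7] → ·
    (3,3)@(7, 7): e=[3,0,3] → #  [on edge]
    (4,3)@(9, 7): e=[-3,24,-15] → ·
    (3,4)@(7, 9): e=[-1,12,-5] → ·
    (2,5)@(5, 11): e=[1,0,5] → #  [on edge]
    (3,5)@(7, 11): e=[-5,24,-13] → ·
    (2,6)@(5, 13): e=[-3,12,-3] → ·
    (1,7)@(3, 15): e=[-1,0,7] → ·  [on edge]
    (0,9)@(1, 19): e=[-3,0,9] → ·  [on edge]
  covered (3 px):
    · · · · · ·
    · · · · # ·
    · · · · · ·
    · · · # · ·
    · · · · · ·
    · · # · · ·
    · · · · · ·
    · · · · · ·
    · · · · · ·
    · · · · · ·
T1:
  2·area = 22
  edge (8, 12)→(6, 14): d=(-2,2) right/bottom  bias=-1
  edge (6, 14)→(3, 6): d=(-3,-8) top-left  bias=+0
  edge (3, 6)→(8, 12): d=(5,6) right/bottom  bias=-1
    (2,4)@(5, 9): e=[12,7,3] → #
    (3,4)@(7, 9): e=[8,23,-9] → ·
    (5,4)@(11, 9): e=[0,55,-33] → ·  [on edge]
    (2,5)@(5, 11): e=[8,1,13] → #
    (3,5)@(7, 11): e=[4,17,1] → #
    (4,5)@(9, 11): e=[0,33,-11] → ·  [on edge]
    (2,6)@(5, 13): e=[4,-5,23] → ·
    (3,6)@(7, 13): e=[0,11,11] → ·  [on edge]
    (2,7)@(5, 15): e=[0,-11,33] → ·  [on edge]
    (1,8)@(3, 17): e=[0,-33,55] → ·  [on edge]
    (0,9)@(1, 19): e=[0,-55,77] → ·  [on edge]
  covered (3 px):
    · · · · · ·
    · · · · · ·
    · · · · · ·
    · · · · · ·
    · · # · · ·
    · · # # · ·
    · · · · · ·
    · · · · · ·
    · · · · · ·
    · · · · · ·
T2:
  2·area = 30  (B↔C swapped to make it positive)
  edge (10, 8)→(10, 11): d=(0,3) right/bottom  bias=-1
  edge (10, 11)→(0, 20): d=(-10,9) right/bottom  bias=-1
  edge (0, 20)→(10, 8): d=(10,-12) top-left  bias=+0
    (4,5)@(9, 11): e=[3,9,18] → #
    (5,5)@(11, 11): e=[-3,-9,42] → ·
    (3,6)@(7, 13): e=[9,7,14] → #
    (4,6)@(9, 13): e=[3,-11,38] → ·
    (2,7)@(5, 15): e=[15,5,10] → #
    (3,7)@(7, 15): e=[9,-13,34] → ·
    (1,8)@(3, 17): e=[21,3,6] → #
    (2,8)@(5, 17): e=[15,-15,30] → ·
    (0,9)@(1, 19): e=[27,1,2] → #
    (1,9)@(3, 19): e=[21,-17,26] → ·
  covered (5 px):
    · · · · · ·
    · · · · · ·
    · · · · · ·
    · · · · · ·
    · · · · · ·
    · · · · # ·
    · · · # · ·
    · · # · · ·
    · # · · · ·
    # · · · · ·

Final: [[4,1],[3,3],[2,5]]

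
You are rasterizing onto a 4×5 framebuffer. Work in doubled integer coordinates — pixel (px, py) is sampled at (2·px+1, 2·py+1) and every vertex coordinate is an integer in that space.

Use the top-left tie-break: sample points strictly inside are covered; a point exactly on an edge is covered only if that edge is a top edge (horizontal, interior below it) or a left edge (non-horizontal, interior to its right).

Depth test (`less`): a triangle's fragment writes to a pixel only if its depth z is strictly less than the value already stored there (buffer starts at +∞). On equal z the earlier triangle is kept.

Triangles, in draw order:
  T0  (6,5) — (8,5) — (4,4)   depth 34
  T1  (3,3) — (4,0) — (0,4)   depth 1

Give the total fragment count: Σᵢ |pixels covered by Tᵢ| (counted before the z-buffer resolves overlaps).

T0:
  2·area = 2  (B↔C swapped to make it positive)
  edge (6, 5)→(4, 4): d=(-2,-1) top-left  bias=+0
  edge (4, 4)→(8, 5): d=(4,1) right/bottom  bias=-1
  edge (8, 5)→(6, 5): d=(-2,0) right/bottom  bias=-1
    (0,2)@(1, 5): e=[-5,7,0] → ·  [on edge]
    (1,2)@(3, 5): e=[-3,5,0] → ·  [on edge]
    (2,2)@(5, 5): e=[-1,3,0] → ·  [on edge]
    (3,2)@(7, 5): e=[1,1,0] → ·  [on edge]
  covered (0 px):
    · · · ·
    · · · ·
    · · · ·
    · · · ·
    · · · ·
T1:
  2·area = 8  (B↔C swapped to make it positive)
  edge (3, 3)→(0, 4): d=(-3,1) right/bottom  bias=-1
  edge (0, 4)→(4, 0): d=(4,-4) top-left  bias=+0
  edge (4, 0)→(3, 3): d=(-1,3) right/bottom  bias=-1
    (1,0)@(3, 1): e=[6,0,2] → █  [on edge]
    (2,0)@(5, 1): e=[4,8,-4] → ·
    (0,1)@(1, 3): e=[2,0,6] → █  [on edge]
    (1,1)@(3, 3): e=[0,8,0] → ·  [on edge]
    (0,2)@(1, 5): e=[-4,8,4] → ·
    (0,4)@(1, 9): e=[-16,24,0] → ·  [on edge]
  covered (2 px):
    · █ · ·
    █ · · ·
    · · · ·
    · · · ·
    · · · ·

Answer: 2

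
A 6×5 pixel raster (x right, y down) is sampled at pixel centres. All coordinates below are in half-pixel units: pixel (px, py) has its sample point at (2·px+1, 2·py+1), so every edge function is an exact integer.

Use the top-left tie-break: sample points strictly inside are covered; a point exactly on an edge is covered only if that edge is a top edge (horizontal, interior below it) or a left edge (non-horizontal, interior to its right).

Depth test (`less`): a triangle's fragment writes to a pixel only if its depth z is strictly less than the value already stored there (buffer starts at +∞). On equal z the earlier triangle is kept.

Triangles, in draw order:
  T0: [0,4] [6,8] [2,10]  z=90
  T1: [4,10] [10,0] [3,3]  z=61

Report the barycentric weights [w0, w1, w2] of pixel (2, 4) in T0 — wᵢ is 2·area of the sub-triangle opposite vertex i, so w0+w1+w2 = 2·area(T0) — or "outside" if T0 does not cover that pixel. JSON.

T0:
  2·area = 28
  edge (0, 4)→(6, 8): d=(6,4) right/bottom  bias=-1
  edge (6, 8)→(2, 10): d=(-4,2) right/bottom  bias=-1
  edge (2, 10)→(0, 4): d=(-2,-6) top-left  bias=+0
    (0,2)@(1, 5): e=[2,22,4] → #
    (1,2)@(3, 5): e=[-6,18,16] → ·
    (0,3)@(1, 7): e=[14,14,0] → #  [on edge]
    (1,3)@(3, 7): e=[6,10,12] → #
    (2,3)@(5, 7): e=[-2,6,24] → ·
    (0,4)@(1, 9): e=[26,6,-4] → ·
    (1,4)@(3, 9): e=[18,2,8] → #
    (2,4)@(5, 9): e=[10,-2,20] → ·
  covered (4 px):
    · · · · · ·
    · · · · · ·
    # · · · · ·
    # # · · · ·
    · # · · · ·
T1:
  2·area = 52  (B↔C swapped to make it positive)
  edge (4, 10)→(3, 3): d=(-1,-7) top-left  bias=+0
  edge (3, 3)→(10, 0): d=(7,-3) top-left  bias=+0
  edge (10, 0)→(4, 10): d=(-6,10) right/bottom  bias=-1
    (4,0)@(9, 1): e=[44,4,4] → #
    (5,0)@(11, 1): e=[58,10,-16] → ·
    (1,1)@(3, 3): e=[0,0,52] → #  [on edge]
    (2,1)@(5, 3): e=[14,6,32] → #
    (3,1)@(7, 3): e=[28,12,12] → #
    (4,1)@(9, 3): e=[42,18,-8] → ·
    (1,2)@(3, 5): e=[-2,14,40] → ·
    (2,2)@(5, 5): e=[12,20,20] → #
    (3,2)@(7, 5): e=[26,26,0] → ·  [on edge]
    (2,3)@(5, 7): e=[10,34,8] → #
    (3,3)@(7, 7): e=[24,40,-12] → ·
    (2,4)@(5, 9): e=[8,48,-4] → ·
  covered (6 px):
    · · · · # ·
    · # # # · ·
    · · # · · ·
    · · # · · ·
    · · · · · ·

Result: "outside"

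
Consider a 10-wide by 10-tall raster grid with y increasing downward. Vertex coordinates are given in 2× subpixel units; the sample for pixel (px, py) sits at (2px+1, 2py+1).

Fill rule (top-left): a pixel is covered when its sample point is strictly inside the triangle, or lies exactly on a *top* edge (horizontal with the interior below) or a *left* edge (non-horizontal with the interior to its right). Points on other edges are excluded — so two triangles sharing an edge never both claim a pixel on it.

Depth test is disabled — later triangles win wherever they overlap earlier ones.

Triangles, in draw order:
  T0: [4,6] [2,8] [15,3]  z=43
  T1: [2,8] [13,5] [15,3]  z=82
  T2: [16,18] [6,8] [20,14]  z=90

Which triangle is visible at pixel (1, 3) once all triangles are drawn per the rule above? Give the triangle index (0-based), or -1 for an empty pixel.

T0:
  2·area = 16  (B↔C swapped to make it positive)
  edge (4, 6)→(15, 3): d=(11,-3) top-left  bias=+0
  edge (15, 3)→(2, 8): d=(-13,5) right/bottom  bias=-1
  edge (2, 8)→(4, 6): d=(2,-2) top-left  bias=+0
    (4,0)@(9, 1): e=[-40,56,0] → ·  [on edge]
    (3,1)@(7, 3): e=[-24,40,0] → ·  [on edge]
    (7,1)@(15, 3): e=[0,0,16] → ·  [on edge]
    (2,2)@(5, 5): e=[-8,24,0] → ·  [on edge]
    (4,2)@(9, 5): e=[4,4,8] → #
    (5,2)@(11, 5): e=[10,-6,12] → ·
    (1,3)@(3, 7): e=[8,8,0] → #  [on edge]
    (2,3)@(5, 7): e=[14,-2,4] → ·
    (4,3)@(9, 7): e=[26,-22,12] → ·
    (0,4)@(1, 9): e=[24,-8,0] → ·  [on edge]
    (1,4)@(3, 9): e=[30,-18,4] → ·
  covered (2 px):
    · · · · · · · · · ·
    · · · · · · · · · ·
    · · · · # · · · · ·
    · # · · · · · · · ·
    · · · · · · · · · ·
    · · · · · · · · · ·
    · · · · · · · · · ·
    · · · · · · · · · ·
    · · · · · · · · · ·
    · · · · · · · · · ·
T1:
  2·area = 16  (B↔C swapped to make it positive)
  edge (2, 8)→(15, 3): d=(13,-5) top-left  bias=+0
  edge (15, 3)→(13, 5): d=(-2,2) right/bottom  bias=-1
  edge (13, 5)→(2, 8): d=(-11,3) right/bottom  bias=-1
    (8,0)@(17, 1): e=[-16,0,32] → ·  [on edge]
    (7,1)@(15, 3): e=[0,0,16] → ·  [on edge]
    (5,2)@(11, 5): e=[6,4,6] → #
    (6,2)@(13, 5): e=[16,0,0] → ·  [on edge]
    (2,3)@(5, 7): e=[2,12,2] → #
    (3,3)@(7, 7): e=[12,8,-4] → ·
    (5,3)@(11, 7): e=[32,0,-16] → ·  [on edge]
    (2,4)@(5, 9): e=[28,8,-20] → ·
    (4,4)@(9, 9): e=[48,0,-32] → ·  [on edge]
    (3,5)@(7, 11): e=[64,0,-48] → ·  [on edge]
    (2,6)@(5, 13): e=[80,0,-64] → ·  [on edge]
    (1,7)@(3, 15): e=[96,0,-80] → ·  [on edge]
    (0,8)@(1, 17): e=[112,0,-96] → ·  [on edge]
  covered (2 px):
    · · · · · · · · · ·
    · · · · · · · · · ·
    · · · · · # · · · ·
    · · # · · · · · · ·
    · · · · · · · · · ·
    · · · · · · · · · ·
    · · · · · · · · · ·
    · · · · · · · · · ·
    · · · · · · · · · ·
    · · · · · · · · · ·
T2:
  2·area = 80
  edge (16, 18)→(6, 8): d=(-10,-10) top-left  bias=+0
  edge (6, 8)→(20, 14): d=(14,6) right/bottom  bias=-1
  edge (20, 14)→(16, 18): d=(-4,4) right/bottom  bias=-1
    (0,1)@(1, 3): e=[0,-40,120] → ·  [on edge]
    (1,2)@(3, 5): e=[0,-24,104] → ·  [on edge]
    (2,3)@(5, 7): e=[0,-8,88] → ·  [on edge]
    (3,4)@(7, 9): e=[0,8,72] → #  [on edge]
    (4,4)@(9, 9): e=[20,-4,64] → ·
    (3,5)@(7, 11): e=[-20,36,64] → ·
    (4,5)@(9, 11): e=[0,24,56] → #  [on edge]
    (5,5)@(11, 11): e=[20,12,48] → #
    (6,5)@(13, 11): e=[40,0,40] → ·  [on edge]
    (4,6)@(9, 13): e=[-20,52,48] → ·
    (5,6)@(11, 13): e=[0,40,40] → #  [on edge]
    (6,6)@(13, 13): e=[20,28,32] → #
    (6,7)@(13, 15): e=[0,56,24] → #  [on edge]
    (9,7)@(19, 15): e=[60,20,0] → ·  [on edge]
    (7,8)@(15, 17): e=[0,72,8] → #  [on edge]
    (8,8)@(17, 17): e=[20,60,0] → ·  [on edge]
    (7,9)@(15, 19): e=[-20,100,0] → ·  [on edge]
    (8,9)@(17, 19): e=[0,88,-8] → ·  [on edge]
  covered (11 px):
    · · · · · · · · · ·
    · · · · · · · · · ·
    · · · · · · · · · ·
    · · · · · · · · · ·
    · · · # · · · · · ·
    · · · · # # · · · ·
    · · · · · # # # # ·
    · · · · · · # # # ·
    · · · · · · · # · ·
    · · · · · · · · · ·

Z-buffer (winner per pixel, '.' = empty):
  . . . . . . . . . .
  . . . . . . . . . .
  . . . . 0 1 . . . .
  . 0 1 . . . . . . .
  . . . 2 . . . . . .
  . . . . 2 2 . . . .
  . . . . . 2 2 2 2 .
  . . . . . . 2 2 2 .
  . . . . . . . 2 . .
  . . . . . . . . . .

Answer: 0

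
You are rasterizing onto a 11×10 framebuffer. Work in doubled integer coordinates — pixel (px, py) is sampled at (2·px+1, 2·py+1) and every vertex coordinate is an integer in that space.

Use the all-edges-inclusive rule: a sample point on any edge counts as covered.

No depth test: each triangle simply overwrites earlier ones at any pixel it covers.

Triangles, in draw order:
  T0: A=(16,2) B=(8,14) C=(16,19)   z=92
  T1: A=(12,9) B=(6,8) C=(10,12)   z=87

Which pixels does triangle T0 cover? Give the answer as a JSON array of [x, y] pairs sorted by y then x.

T0:
  2·area = 136  (B↔C swapped to make it positive)
  edge (16, 2)→(16, 19): d=(0,17) inclusive
  edge (16, 19)→(8, 14): d=(-8,-5) inclusive
  edge (8, 14)→(16, 2): d=(8,-12) inclusive
    (7,2)@(15, 5): e=[17,107,12] → █
    (8,2)@(17, 5): e=[-17,117,36] → ·
    (6,3)@(13, 7): e=[51,81,4] → █
    (8,3)@(17, 7): e=[-17,101,52] → ·
    (6,4)@(13, 9): e=[51,65,20] → █
    (8,4)@(17, 9): e=[-17,85,68] → ·
    (5,5)@(11, 11): e=[85,39,12] → █
    (8,5)@(17, 11): e=[-17,69,84] → ·
    (4,6)@(9, 13): e=[119,13,4] → █
    (8,6)@(17, 13): e=[-17,53,100] → ·
    (4,7)@(9, 15): e=[119,-3,20] → ·
    (5,7)@(11, 15): e=[85,7,44] → █
  covered (17 px):
    · · · · · · · · · · ·
    · · · · · · · · · · ·
    · · · · · · · █ · · ·
    · · · · · · █ █ · · ·
    · · · · · · █ █ · · ·
    · · · · · █ █ █ · · ·
    · · · · █ █ █ █ · · ·
    · · · · · █ █ █ · · ·
    · · · · · · █ █ · · ·
    · · · · · · · · · · ·
T1:
  2·area = 20  (B↔C swapped to make it positive)
  edge (12, 9)→(10, 12): d=(-2,3) inclusive
  edge (10, 12)→(6, 8): d=(-4,-4) inclusive
  edge (6, 8)→(12, 9): d=(6,1) inclusive
    (0,1)@(1, 3): e=[45,0,-25] → ·  [on edge]
    (1,2)@(3, 5): e=[35,0,-15] → ·  [on edge]
    (2,3)@(5, 7): e=[25,0,-5] → ·  [on edge]
    (3,4)@(7, 9): e=[15,0,5] → █  [on edge]
    (4,4)@(9, 9): e=[9,8,3] → █
    (5,4)@(11, 9): e=[3,16,1] → █
    (6,4)@(13, 9): e=[-3,24,-1] → ·
    (3,5)@(7, 11): e=[11,-8,17] → ·
    (4,5)@(9, 11): e=[5,0,15] → █  [on edge]
    (5,5)@(11, 11): e=[-1,8,13] → ·
    (4,6)@(9, 13): e=[1,-8,27] → ·
    (5,6)@(11, 13): e=[-5,0,25] → ·  [on edge]
    (6,7)@(13, 15): e=[-15,0,35] → ·  [on edge]
    (7,8)@(15, 17): e=[-25,0,45] → ·  [on edge]
    (8,9)@(17, 19): e=[-35,0,55] → ·  [on edge]
  covered (4 px):
    · · · · · · · · · · ·
    · · · · · · · · · · ·
    · · · · · · · · · · ·
    · · · · · · · · · · ·
    · · · █ █ █ · · · · ·
    · · · · █ · · · · · ·
    · · · · · · · · · · ·
    · · · · · · · · · · ·
    · · · · · · · · · · ·
    · · · · · · · · · · ·

Final: [[7,2],[6,3],[7,3],[6,4],[7,4],[5,5],[6,5],[7,5],[4,6],[5,6],[6,6],[7,6],[5,7],[6,7],[7,7],[6,8],[7,8]]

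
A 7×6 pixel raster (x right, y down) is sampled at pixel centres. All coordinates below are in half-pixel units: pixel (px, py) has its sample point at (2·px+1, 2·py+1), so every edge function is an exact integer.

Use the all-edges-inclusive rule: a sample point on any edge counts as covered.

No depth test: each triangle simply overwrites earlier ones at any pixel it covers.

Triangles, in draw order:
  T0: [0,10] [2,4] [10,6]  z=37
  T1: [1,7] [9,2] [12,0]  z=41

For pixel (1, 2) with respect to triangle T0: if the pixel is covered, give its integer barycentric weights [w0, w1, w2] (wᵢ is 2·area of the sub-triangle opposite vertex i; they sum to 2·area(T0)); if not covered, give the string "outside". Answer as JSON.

T0:
  2·area = 52
  edge (0, 10)→(2, 4): d=(2,-6) inclusive
  edge (2, 4)→(10, 6): d=(8,2) inclusive
  edge (10, 6)→(0, 10): d=(-10,4) inclusive
    (1,0)@(3, 1): e=[0,-26,78] → ·  [on edge]
    (1,2)@(3, 5): e=[8,6,38] → █
    (2,2)@(5, 5): e=[20,2,30] → █
    (3,2)@(7, 5): e=[32,-2,22] → ·
    (0,3)@(1, 7): e=[0,26,26] → █  [on edge]
    (3,3)@(7, 7): e=[36,14,2] → █
    (4,3)@(9, 7): e=[48,10,-6] → ·
    (0,4)@(1, 9): e=[4,42,6] → █
    (1,4)@(3, 9): e=[16,38,-2] → ·
    (2,4)@(5, 9): e=[28,34,-10] → ·
    (3,4)@(7, 9): e=[40,30,-18] → ·
    (0,5)@(1, 11): e=[8,58,-14] → ·
  covered (7 px):
    · · · · · · ·
    · · · · · · ·
    · █ █ · · · ·
    █ █ █ █ · · ·
    █ · · · · · ·
    · · · · · · ·
T1:
  2·area = 1  (B↔C swapped to make it positive)
  edge (1, 7)→(12, 0): d=(11,-7) inclusive
  edge (12, 0)→(9, 2): d=(-3,2) inclusive
  edge (9, 2)→(1, 7): d=(-8,5) inclusive
    (0,3)@(1, 7): e=[0,1,0] → █  [on edge]
    (1,3)@(3, 7): e=[14,-3,-10] → ·
    (0,4)@(1, 9): e=[22,-5,-16] → ·
  covered (1 px):
    · · · · · · ·
    · · · · · · ·
    · · · · · · ·
    █ · · · · · ·
    · · · · · · ·
    · · · · · · ·

Final: [6,38,8]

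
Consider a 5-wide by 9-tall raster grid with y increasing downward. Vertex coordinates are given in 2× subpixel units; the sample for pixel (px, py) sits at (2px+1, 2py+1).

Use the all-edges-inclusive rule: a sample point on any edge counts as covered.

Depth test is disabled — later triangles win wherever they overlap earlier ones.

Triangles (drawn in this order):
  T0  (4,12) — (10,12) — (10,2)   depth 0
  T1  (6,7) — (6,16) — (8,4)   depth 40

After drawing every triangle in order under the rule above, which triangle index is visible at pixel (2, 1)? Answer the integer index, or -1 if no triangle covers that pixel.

T0:
  2·area = 60  (B↔C swapped to make it positive)
  edge (4, 12)→(10, 2): d=(6,-10) inclusive
  edge (10, 2)→(10, 12): d=(0,10) inclusive
  edge (10, 12)→(4, 12): d=(-6,0) inclusive
    (4,2)@(9, 5): e=[8,10,42] → #
    (3,3)@(7, 7): e=[0,30,30] → #  [on edge]
    (3,4)@(7, 9): e=[12,30,18] → #
    (2,5)@(5, 11): e=[4,50,6] → #
    (2,6)@(5, 13): e=[16,50,-6] → ·
    (3,6)@(7, 13): e=[36,30,-6] → ·
    (4,6)@(9, 13): e=[56,10,-6] → ·
    (0,8)@(1, 17): e=[0,90,-30] → ·  [on edge]
  covered (8 px):
    · · · · ·
    · · · · ·
    · · · · #
    · · · # #
    · · · # #
    · · # # #
    · · · · ·
    · · · · ·
    · · · · ·
T1:
  2·area = 18  (B↔C swapped to make it positive)
  edge (6, 7)→(8, 4): d=(2,-3) inclusive
  edge (8, 4)→(6, 16): d=(-2,12) inclusive
  edge (6, 16)→(6, 7): d=(0,-9) inclusive
    (3,3)@(7, 7): e=[3,6,9] → #
    (4,3)@(9, 7): e=[9,-18,27] → ·
    (3,4)@(7, 9): e=[7,2,9] → #
    (4,4)@(9, 9): e=[13,-22,27] → ·
    (3,5)@(7, 11): e=[11,-2,9] → ·
  covered (2 px):
    · · · · ·
    · · · · ·
    · · · · ·
    · · · # ·
    · · · # ·
    · · · · ·
    · · · · ·
    · · · · ·
    · · · · ·

Z-buffer (winner per pixel, '.' = empty):
  . . . . .
  . . . . .
  . . . . 0
  . . . 1 0
  . . . 1 0
  . . 0 0 0
  . . . . .
  . . . . .
  . . . . .

Final: -1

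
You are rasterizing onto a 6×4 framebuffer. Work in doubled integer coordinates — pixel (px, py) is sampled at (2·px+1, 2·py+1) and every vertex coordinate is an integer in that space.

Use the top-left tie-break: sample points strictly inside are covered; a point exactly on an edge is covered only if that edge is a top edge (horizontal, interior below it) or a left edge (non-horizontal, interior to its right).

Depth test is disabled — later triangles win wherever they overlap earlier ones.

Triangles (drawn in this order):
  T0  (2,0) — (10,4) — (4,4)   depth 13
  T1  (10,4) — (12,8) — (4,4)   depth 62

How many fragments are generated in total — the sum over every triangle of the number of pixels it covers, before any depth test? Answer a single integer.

T0:
  2·area = 24
  edge (2, 0)→(10, 4): d=(8,4) right/bottom  bias=-1
  edge (10, 4)→(4, 4): d=(-6,0) right/bottom  bias=-1
  edge (4, 4)→(2, 0): d=(-2,-4) top-left  bias=+0
    (1,0)@(3, 1): e=[4,18,2] → █
    (2,0)@(5, 1): e=[-4,18,10] → ·
    (1,1)@(3, 3): e=[20,6,-2] → ·
    (2,1)@(5, 3): e=[12,6,6] → █
    (3,1)@(7, 3): e=[4,6,14] → █
    (4,1)@(9, 3): e=[-4,6,22] → ·
    (2,2)@(5, 5): e=[28,-6,2] → ·
    (3,2)@(7, 5): e=[20,-6,10] → ·
  covered (3 px):
    · █ · · · ·
    · · █ █ · ·
    · · · · · ·
    · · · · · ·
T1:
  2·area = 24
  edge (10, 4)→(12, 8): d=(2,4) right/bottom  bias=-1
  edge (12, 8)→(4, 4): d=(-8,-4) top-left  bias=+0
  edge (4, 4)→(10, 4): d=(6,0) top-left  bias=+0
    (3,2)@(7, 5): e=[14,4,6] → █
    (4,2)@(9, 5): e=[6,12,6] → █
    (5,2)@(11, 5): e=[-2,20,6] → ·
    (3,3)@(7, 7): e=[18,-12,18] → ·
    (4,3)@(9, 7): e=[10,-4,18] → ·
    (5,3)@(11, 7): e=[2,4,18] → █
  covered (3 px):
    · · · · · ·
    · · · · · ·
    · · · █ █ ·
    · · · · · █

Result: 6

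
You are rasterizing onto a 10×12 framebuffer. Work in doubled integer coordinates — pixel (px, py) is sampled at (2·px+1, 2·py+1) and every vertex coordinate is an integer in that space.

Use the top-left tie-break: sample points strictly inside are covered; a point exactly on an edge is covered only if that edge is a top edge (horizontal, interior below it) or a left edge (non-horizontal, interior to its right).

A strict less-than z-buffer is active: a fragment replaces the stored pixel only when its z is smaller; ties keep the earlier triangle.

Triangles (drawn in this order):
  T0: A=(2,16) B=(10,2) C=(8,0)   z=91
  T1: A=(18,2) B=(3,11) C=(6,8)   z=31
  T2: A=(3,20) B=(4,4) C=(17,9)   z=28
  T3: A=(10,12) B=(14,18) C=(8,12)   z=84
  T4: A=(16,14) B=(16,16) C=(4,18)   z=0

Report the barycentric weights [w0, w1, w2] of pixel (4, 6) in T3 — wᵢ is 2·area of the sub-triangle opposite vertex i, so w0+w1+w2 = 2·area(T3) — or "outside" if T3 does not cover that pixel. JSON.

T0:
  2·area = 44  (B↔C swapped to make it positive)
  edge (2, 16)→(8, 0): d=(6,-16) top-left  bias=+0
  edge (8, 0)→(10, 2): d=(2,2) right/bottom  bias=-1
  edge (10, 2)→(2, 16): d=(-8,14) right/bottom  bias=-1
    (4,0)@(9, 1): e=[22,0,22] → ·  [on edge]
    (3,1)@(7, 3): e=[2,8,34] → #
    (4,1)@(9, 3): e=[34,4,6] → #
    (5,1)@(11, 3): e=[66,0,-22] → ·  [on edge]
    (3,2)@(7, 5): e=[14,12,18] → #
    (4,2)@(9, 5): e=[46,8,-10] → ·
    (6,2)@(13, 5): e=[110,0,-66] → ·  [on edge]
    (3,3)@(7, 7): e=[26,16,2] → #
    (4,3)@(9, 7): e=[58,12,-26] → ·
    (7,3)@(15, 7): e=[154,0,-110] → ·  [on edge]
    (2,4)@(5, 9): e=[6,24,14] → #
    (3,4)@(7, 9): e=[38,20,-14] → ·
    (8,4)@(17, 9): e=[198,0,-154] → ·  [on edge]
    (9,5)@(19, 11): e=[242,0,-198] → ·  [on edge]
  covered (5 px):
    · · · · · · · · · ·
    · · · # # · · · · ·
    · · · # · · · · · ·
    · · · # · · · · · ·
    · · # · · · · · · ·
    · · · · · · · · · ·
    · · · · · · · · · ·
    · · · · · · · · · ·
    · · · · · · · · · ·
    · · · · · · · · · ·
    · · · · · · · · · ·
    · · · · · · · · · ·
T1:
  2·area = 18
  edge (18, 2)→(3, 11): d=(-15,9) right/bottom  bias=-1
  edge (3, 11)→(6, 8): d=(3,-3) top-left  bias=+0
  edge (6, 8)→(18, 2): d=(12,-6) top-left  bias=+0
    (6,0)@(13, 1): e=[60,0,-42] → ·  [on edge]
    (5,1)@(11, 3): e=[48,0,-30] → ·  [on edge]
    (4,2)@(9, 5): e=[36,0,-18] → ·  [on edge]
    (6,2)@(13, 5): e=[0,12,6] → ·  [on edge]
    (3,3)@(7, 7): e=[24,0,-6] → ·  [on edge]
    (4,3)@(9, 7): e=[6,6,6] → #
    (5,3)@(11, 7): e=[-12,12,18] → ·
    (2,4)@(5, 9): e=[12,0,6] → #  [on edge]
    (3,4)@(7, 9): e=[-6,6,18] → ·
    (4,4)@(9, 9): e=[-24,12,30] → ·
    (1,5)@(3, 11): e=[0,0,18] → ·  [on edge]
    (2,5)@(5, 11): e=[-18,6,30] → ·
    (0,6)@(1, 13): e=[-12,0,30] → ·  [on edge]
  covered (2 px):
    · · · · · · · · · ·
    · · · · · · · · · ·
    · · · · · · · · · ·
    · · · · # · · · · ·
    · · # · · · · · · ·
    · · · · · · · · · ·
    · · · · · · · · · ·
    · · · · · · · · · ·
    · · · · · · · · · ·
    · · · · · · · · · ·
    · · · · · · · · · ·
    · · · · · · · · · ·
T2:
  2·area = 213
  edge (3, 20)→(4, 4): d=(1,-16) top-left  bias=+0
  edge (4, 4)→(17, 9): d=(13,5) right/bottom  bias=-1
  edge (17, 9)→(3, 20): d=(-14,11) right/bottom  bias=-1
    (2,2)@(5, 5): e=[17,8,188] → #
    (3,2)@(7, 5): e=[49,-2,166] → ·
    (2,3)@(5, 7): e=[19,34,160] → #
    (3,3)@(7, 7): e=[51,24,138] → #
    (4,3)@(9, 7): e=[83,14,116] → #
    (5,3)@(11, 7): e=[115,4,94] → #
    (6,3)@(13, 7): e=[147,-6,72] → ·
    (2,4)@(5, 9): e=[21,60,132] → #
    (6,4)@(13, 9): e=[149,20,44] → #
    (7,4)@(15, 9): e=[181,10,22] → #
    (8,4)@(17, 9): e=[213,0,0] → ·  [on edge]
    (2,5)@(5, 11): e=[23,86,104] → #
  covered (24 px):
    · · · · · · · · · ·
    · · · · · · · · · ·
    · · # · · · · · · ·
    · · # # # # · · · ·
    · · # # # # # # · ·
    · · # # # # # · · ·
    · · # # # # · · · ·
    · · # # # · · · · ·
    · · # · · · · · · ·
    · · · · · · · · · ·
    · · · · · · · · · ·
    · · · · · · · · · ·
T3:
  2·area = 12
  edge (10, 12)→(14, 18): d=(4,6) right/bottom  bias=-1
  edge (14, 18)→(8, 12): d=(-6,-6) top-left  bias=+0
  edge (8, 12)→(10, 12): d=(2,0) top-left  bias=+0
    (0,2)@(1, 5): e=[26,0,-14] → ·  [on edge]
    (1,3)@(3, 7): e=[22,0,-10] → ·  [on edge]
    (2,4)@(5, 9): e=[18,0,-6] → ·  [on edge]
    (3,5)@(7, 11): e=[14,0,-2] → ·  [on edge]
    (4,6)@(9, 13): e=[10,0,2] → #  [on edge]
    (5,6)@(11, 13): e=[-2,12,2] → ·
    (4,7)@(9, 15): e=[18,-12,6] → ·
    (5,7)@(11, 15): e=[6,0,6] → #  [on edge]
    (6,7)@(13, 15): e=[-6,12,6] → ·
    (5,8)@(11, 17): e=[14,-12,10] → ·
    (6,8)@(13, 17): e=[2,0,10] → #  [on edge]
    (7,8)@(15, 17): e=[-10,12,10] → ·
    (7,9)@(15, 19): e=[-2,0,14] → ·  [on edge]
    (8,10)@(17, 21): e=[-6,0,18] → ·  [on edge]
    (9,11)@(19, 23): e=[-10,0,22] → ·  [on edge]
  covered (3 px):
    · · · · · · · · · ·
    · · · · · · · · · ·
    · · · · · · · · · ·
    · · · · · · · · · ·
    · · · · · · · · · ·
    · · · · · · · · · ·
    · · · · # · · · · ·
    · · · · · # · · · ·
    · · · · · · # · · ·
    · · · · · · · · · ·
    · · · · · · · · · ·
    · · · · · · · · · ·
T4:
  2·area = 24
  edge (16, 14)→(16, 16): d=(0,2) right/bottom  bias=-1
  edge (16, 16)→(4, 18): d=(-12,2) right/bottom  bias=-1
  edge (4, 18)→(16, 14): d=(12,-4) top-left  bias=+0
    (9,6)@(19, 13): e=[-6,30,0] → ·  [on edge]
    (6,7)@(13, 15): e=[6,18,0] → #  [on edge]
    (7,7)@(15, 15): e=[2,14,8] → #
    (8,7)@(17, 15): e=[-2,10,16] → ·
    (3,8)@(7, 17): e=[18,6,0] → #  [on edge]
    (4,8)@(9, 17): e=[14,2,8] → #
    (5,8)@(11, 17): e=[10,-2,16] → ·
    (6,8)@(13, 17): e=[6,-6,24] → ·
    (7,8)@(15, 17): e=[2,-10,32] → ·
    (0,9)@(1, 19): e=[30,-6,0] → ·  [on edge]
    (3,9)@(7, 19): e=[18,-18,24] → ·
    (4,9)@(9, 19): e=[14,-22,32] → ·
  covered (4 px):
    · · · · · · · · · ·
    · · · · · · · · · ·
    · · · · · · · · · ·
    · · · · · · · · · ·
    · · · · · · · · · ·
    · · · · · · · · · ·
    · · · · · · · · · ·
    · · · · · · # # · ·
    · · · # # · · · · ·
    · · · · · · · · · ·
    · · · · · · · · · ·
    · · · · · · · · · ·

Answer: [0,2,10]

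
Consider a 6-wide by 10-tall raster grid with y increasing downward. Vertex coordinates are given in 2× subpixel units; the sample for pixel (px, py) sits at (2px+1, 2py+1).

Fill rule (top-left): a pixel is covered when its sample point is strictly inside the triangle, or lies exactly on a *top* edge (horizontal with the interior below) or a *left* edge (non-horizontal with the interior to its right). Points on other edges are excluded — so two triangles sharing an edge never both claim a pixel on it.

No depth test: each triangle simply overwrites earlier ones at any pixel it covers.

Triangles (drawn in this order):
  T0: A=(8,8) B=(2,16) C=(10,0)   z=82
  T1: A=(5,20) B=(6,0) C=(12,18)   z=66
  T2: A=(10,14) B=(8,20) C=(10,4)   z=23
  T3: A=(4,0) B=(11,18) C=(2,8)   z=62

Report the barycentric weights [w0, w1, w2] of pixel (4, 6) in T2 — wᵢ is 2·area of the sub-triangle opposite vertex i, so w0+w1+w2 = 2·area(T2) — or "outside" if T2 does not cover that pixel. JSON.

T0:
  2·area = 32
  edge (8, 8)→(2, 16): d=(-6,8) right/bottom  bias=-1
  edge (2, 16)→(10, 0): d=(8,-16) top-left  bias=+0
  edge (10, 0)→(8, 8): d=(-2,8) right/bottom  bias=-1
    (4,1)@(9, 3): e=[22,8,2] → X
    (5,1)@(11, 3): e=[6,40,-14] → .
    (4,2)@(9, 5): e=[10,24,-2] → .
    (3,3)@(7, 7): e=[14,8,10] → X
    (4,3)@(9, 7): e=[-2,40,-6] → .
    (3,4)@(7, 9): e=[2,24,6] → X
    (4,4)@(9, 9): e=[-14,56,-10] → .
    (2,5)@(5, 11): e=[6,8,18] → X
    (3,5)@(7, 11): e=[-10,40,2] → .
    (2,6)@(5, 13): e=[-6,24,14] → .
  covered (4 px):
    . . . . . .
    . . . . X .
    . . . . . .
    . . . X . .
    . . . X . .
    . . X . . .
    . . . . . .
    . . . . . .
    . . . . . .
    . . . . . .
T1:
  2·area = 138
  edge (5, 20)→(6, 0): d=(1,-20) top-left  bias=+0
  edge (6, 0)→(12, 18): d=(6,18) right/bottom  bias=-1
  edge (12, 18)→(5, 20): d=(-7,2) right/bottom  bias=-1
    (3,1)@(7, 3): e=[23,0,115] → .  [on edge]
    (3,2)@(7, 5): e=[25,12,101] → X
    (4,2)@(9, 5): e=[65,-24,97] → .
    (3,3)@(7, 7): e=[27,24,87] → X
    (4,3)@(9, 7): e=[67,-12,83] → .
    (3,4)@(7, 9): e=[29,36,73] → X
    (4,4)@(9, 9): e=[69,0,69] → .  [on edge]
    (3,5)@(7, 11): e=[31,48,59] → X
    (4,5)@(9, 11): e=[71,12,55] → X
    (5,5)@(11, 11): e=[111,-24,51] → .
    (3,6)@(7, 13): e=[33,60,45] → X
    (5,6)@(11, 13): e=[113,-12,37] → .
    (5,7)@(11, 15): e=[115,0,23] → .  [on edge]
  covered (13 px):
    . . . . . .
    . . . . . .
    . . . X . .
    . . . X . .
    . . . X . .
    . . . X X .
    . . . X X .
    . . . X X .
    . . . X X X
    . . . X . .
T2:
  2·area = 20
  edge (10, 14)→(8, 20): d=(-2,6) right/bottom  bias=-1
  edge (8, 20)→(10, 4): d=(2,-16) top-left  bias=+0
  edge (10, 4)→(10, 14): d=(0,10) right/bottom  bias=-1
    (5,5)@(11, 11): e=[0,30,-10] → .  [on edge]
    (4,6)@(9, 13): e=[8,2,10] → X
    (5,6)@(11, 13): e=[-4,34,-10] → .
    (4,7)@(9, 15): e=[4,6,10] → X
    (5,7)@(11, 15): e=[-8,38,-10] → .
    (4,8)@(9, 17): e=[0,10,10] → .  [on edge]
  covered (2 px):
    . . . . . .
    . . . . . .
    . . . . . .
    . . . . . .
    . . . . . .
    . . . . . .
    . . . . X .
    . . . . X .
    . . . . . .
    . . . . . .
T3:
  2·area = 92
  edge (4, 0)→(11, 18): d=(7,18) right/bottom  bias=-1
  edge (11, 18)→(2, 8): d=(-9,-10) top-left  bias=+0
  edge (2, 8)→(4, 0): d=(2,-8) top-left  bias=+0
    (2,1)@(5, 3): e=[3,75,14] → X
    (3,1)@(7, 3): e=[-33,95,30] → .
    (1,2)@(3, 5): e=[53,37,2] → X
    (3,2)@(7, 5): e=[-19,77,34] → .
    (1,3)@(3, 7): e=[67,19,6] → X
    (3,3)@(7, 7): e=[-5,59,38] → .
    (1,4)@(3, 9): e=[81,1,10] → X
    (3,4)@(7, 9): e=[9,41,42] → X
    (4,4)@(9, 9): e=[-27,61,58] → .
    (1,5)@(3, 11): e=[95,-17,14] → .
    (2,5)@(5, 11): e=[59,3,30] → X
    (4,5)@(9, 11): e=[-13,43,62] → .
  covered (13 px):
    . . . . . .
    . . X . . .
    . X X . . .
    . X X . . .
    . X X X . .
    . . X X . .
    . . . X X .
    . . . . X .
    . . . . . .
    . . . . . .

Answer: [2,10,8]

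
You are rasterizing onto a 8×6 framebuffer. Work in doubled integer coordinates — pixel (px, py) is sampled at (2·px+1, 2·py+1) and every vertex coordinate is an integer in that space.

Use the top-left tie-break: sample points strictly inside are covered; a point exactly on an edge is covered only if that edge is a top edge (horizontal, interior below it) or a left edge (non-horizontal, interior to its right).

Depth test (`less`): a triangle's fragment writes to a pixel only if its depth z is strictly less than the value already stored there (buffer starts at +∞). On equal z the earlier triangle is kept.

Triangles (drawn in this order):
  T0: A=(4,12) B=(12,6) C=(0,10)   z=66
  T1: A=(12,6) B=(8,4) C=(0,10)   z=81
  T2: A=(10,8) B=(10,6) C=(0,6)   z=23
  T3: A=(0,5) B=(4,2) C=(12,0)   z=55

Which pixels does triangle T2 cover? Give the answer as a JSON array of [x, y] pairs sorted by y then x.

T0:
  2·area = 40  (B↔C swapped to make it positive)
  edge (4, 12)→(0, 10): d=(-4,-2) top-left  bias=+0
  edge (0, 10)→(12, 6): d=(12,-4) top-left  bias=+0
  edge (12, 6)→(4, 12): d=(-8,6) right/bottom  bias=-1
    (7,2)@(15, 5): e=[50,0,-10] → ·  [on edge]
    (4,3)@(9, 7): e=[30,0,10] → #  [on edge]
    (5,3)@(11, 7): e=[34,8,-2] → ·
    (1,4)@(3, 9): e=[10,0,30] → #  [on edge]
    (2,4)@(5, 9): e=[14,8,18] → #
    (3,4)@(7, 9): e=[18,16,6] → #
    (4,4)@(9, 9): e=[22,24,-6] → ·
    (1,5)@(3, 11): e=[2,24,14] → #
    (3,5)@(7, 11): e=[10,40,-10] → ·
  covered (6 px):
    · · · · · · · ·
    · · · · · · · ·
    · · · · · · · ·
    · · · · # · · ·
    · # # # · · · ·
    · # # · · · · ·
T1:
  2·area = 40  (B↔C swapped to make it positive)
  edge (12, 6)→(0, 10): d=(-12,4) right/bottom  bias=-1
  edge (0, 10)→(8, 4): d=(8,-6) top-left  bias=+0
  edge (8, 4)→(12, 6): d=(4,2) right/bottom  bias=-1
    (3,2)@(7, 5): e=[32,2,6] → #
    (4,2)@(9, 5): e=[24,14,2] → #
    (5,2)@(11, 5): e=[16,26,-2] → ·
    (7,2)@(15, 5): e=[0,50,-10] → ·  [on edge]
    (2,3)@(5, 7): e=[16,6,18] → #
    (4,3)@(9, 7): e=[0,30,10] → ·  [on edge]
    (1,4)@(3, 9): e=[0,10,30] → ·  [on edge]
    (2,4)@(5, 9): e=[-8,22,26] → ·
    (3,4)@(7, 9): e=[-16,34,22] → ·
  covered (4 px):
    · · · · · · · ·
    · · · · · · · ·
    · · · # # · · ·
    · · # # · · · ·
    · · · · · · · ·
    · · · · · · · ·
T2:
  2·area = 20  (B↔C swapped to make it positive)
  edge (10, 8)→(0, 6): d=(-10,-2) top-left  bias=+0
  edge (0, 6)→(10, 6): d=(10,0) top-left  bias=+0
  edge (10, 6)→(10, 8): d=(0,2) right/bottom  bias=-1
    (2,3)@(5, 7): e=[0,10,10] → #  [on edge]
    (3,3)@(7, 7): e=[4,10,6] → #
    (4,3)@(9, 7): e=[8,10,2] → #
    (5,3)@(11, 7): e=[12,10,-2] → ·
    (2,4)@(5, 9): e=[-20,30,10] → ·
    (3,4)@(7, 9): e=[-16,30,6] → ·
    (4,4)@(9, 9): e=[-12,30,2] → ·
    (7,4)@(15, 9): e=[0,30,-10] → ·  [on edge]
  covered (3 px):
    · · · · · · · ·
    · · · · · · · ·
    · · · · · · · ·
    · · # # # · · ·
    · · · · · · · ·
    · · · · · · · ·
T3:
  2·area = 16
  edge (0, 5)→(4, 2): d=(4,-3) top-left  bias=+0
  edge (4, 2)→(12, 0): d=(8,-2) top-left  bias=+0
  edge (12, 0)→(0, 5): d=(-12,5) right/bottom  bias=-1
    (4,0)@(9, 1): e=[11,2,3] → #
    (5,0)@(11, 1): e=[17,6,-7] → ·
    (1,1)@(3, 3): e=[1,6,9] → #
    (2,1)@(5, 3): e=[7,10,-1] → ·
    (4,1)@(9, 3): e=[19,18,-21] → ·
    (1,2)@(3, 5): e=[9,22,-15] → ·
  covered (2 px):
    · · · · # · · ·
    · # · · · · · ·
    · · · · · · · ·
    · · · · · · · ·
    · · · · · · · ·
    · · · · · · · ·

Result: [[2,3],[3,3],[4,3]]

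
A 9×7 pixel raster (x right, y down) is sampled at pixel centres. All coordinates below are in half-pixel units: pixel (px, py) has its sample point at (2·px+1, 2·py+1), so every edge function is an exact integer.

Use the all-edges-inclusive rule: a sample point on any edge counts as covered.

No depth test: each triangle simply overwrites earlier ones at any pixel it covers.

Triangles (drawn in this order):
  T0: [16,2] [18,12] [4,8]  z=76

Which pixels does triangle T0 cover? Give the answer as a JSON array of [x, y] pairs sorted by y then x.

T0:
  2·area = 132
  edge (16, 2)→(18, 12): d=(2,10) inclusive
  edge (18, 12)→(4, 8): d=(-14,-4) inclusive
  edge (4, 8)→(16, 2): d=(12,-6) inclusive
    (7,1)@(15, 3): e=[12,114,6] → #
    (8,1)@(17, 3): e=[-8,122,18] → ·
    (5,2)@(11, 5): e=[56,70,6] → #
    (6,2)@(13, 5): e=[36,78,18] → #
    (8,2)@(17, 5): e=[-4,94,42] → ·
    (3,3)@(7, 7): e=[100,26,6] → #
    (4,3)@(9, 7): e=[80,34,18] → #
    (8,3)@(17, 7): e=[0,66,66] → #  [on edge]
    (3,4)@(7, 9): e=[104,-2,30] → ·
    (4,4)@(9, 9): e=[84,6,42] → #
    (4,5)@(9, 11): e=[88,-22,66] → ·
    (5,5)@(11, 11): e=[68,-14,78] → ·
  covered (17 px):
    · · · · · · · · ·
    · · · · · · · # ·
    · · · · · # # # ·
    · · · # # # # # #
    · · · · # # # # #
    · · · · · · · # #
    · · · · · · · · ·

Final: [[7,1],[5,2],[6,2],[7,2],[3,3],[4,3],[5,3],[6,3],[7,3],[8,3],[4,4],[5,4],[6,4],[7,4],[8,4],[7,5],[8,5]]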